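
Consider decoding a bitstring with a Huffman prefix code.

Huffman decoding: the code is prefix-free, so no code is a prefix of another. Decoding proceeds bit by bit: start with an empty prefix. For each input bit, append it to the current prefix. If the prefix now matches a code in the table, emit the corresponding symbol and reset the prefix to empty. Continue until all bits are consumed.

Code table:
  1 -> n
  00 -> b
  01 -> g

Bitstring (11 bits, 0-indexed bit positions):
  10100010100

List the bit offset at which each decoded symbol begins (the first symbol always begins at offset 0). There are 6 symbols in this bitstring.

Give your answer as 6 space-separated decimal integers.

Answer: 0 1 3 5 7 9

Derivation:
Bit 0: prefix='1' -> emit 'n', reset
Bit 1: prefix='0' (no match yet)
Bit 2: prefix='01' -> emit 'g', reset
Bit 3: prefix='0' (no match yet)
Bit 4: prefix='00' -> emit 'b', reset
Bit 5: prefix='0' (no match yet)
Bit 6: prefix='01' -> emit 'g', reset
Bit 7: prefix='0' (no match yet)
Bit 8: prefix='01' -> emit 'g', reset
Bit 9: prefix='0' (no match yet)
Bit 10: prefix='00' -> emit 'b', reset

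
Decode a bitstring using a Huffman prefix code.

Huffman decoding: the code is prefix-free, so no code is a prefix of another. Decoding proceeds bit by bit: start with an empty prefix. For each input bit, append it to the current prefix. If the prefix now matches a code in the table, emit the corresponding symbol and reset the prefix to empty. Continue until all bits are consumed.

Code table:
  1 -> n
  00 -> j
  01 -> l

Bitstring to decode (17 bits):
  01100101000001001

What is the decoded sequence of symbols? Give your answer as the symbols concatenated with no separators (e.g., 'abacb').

Answer: lnjnljjljn

Derivation:
Bit 0: prefix='0' (no match yet)
Bit 1: prefix='01' -> emit 'l', reset
Bit 2: prefix='1' -> emit 'n', reset
Bit 3: prefix='0' (no match yet)
Bit 4: prefix='00' -> emit 'j', reset
Bit 5: prefix='1' -> emit 'n', reset
Bit 6: prefix='0' (no match yet)
Bit 7: prefix='01' -> emit 'l', reset
Bit 8: prefix='0' (no match yet)
Bit 9: prefix='00' -> emit 'j', reset
Bit 10: prefix='0' (no match yet)
Bit 11: prefix='00' -> emit 'j', reset
Bit 12: prefix='0' (no match yet)
Bit 13: prefix='01' -> emit 'l', reset
Bit 14: prefix='0' (no match yet)
Bit 15: prefix='00' -> emit 'j', reset
Bit 16: prefix='1' -> emit 'n', reset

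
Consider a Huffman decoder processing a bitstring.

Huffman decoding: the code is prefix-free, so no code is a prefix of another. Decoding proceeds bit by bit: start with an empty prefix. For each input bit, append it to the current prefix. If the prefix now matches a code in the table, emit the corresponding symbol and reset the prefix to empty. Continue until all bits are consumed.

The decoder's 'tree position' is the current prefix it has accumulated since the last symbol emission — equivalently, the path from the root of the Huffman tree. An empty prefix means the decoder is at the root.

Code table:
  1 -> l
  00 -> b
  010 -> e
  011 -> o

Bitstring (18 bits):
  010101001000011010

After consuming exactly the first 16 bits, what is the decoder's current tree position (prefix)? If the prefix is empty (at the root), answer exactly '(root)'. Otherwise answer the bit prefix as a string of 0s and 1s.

Answer: 0

Derivation:
Bit 0: prefix='0' (no match yet)
Bit 1: prefix='01' (no match yet)
Bit 2: prefix='010' -> emit 'e', reset
Bit 3: prefix='1' -> emit 'l', reset
Bit 4: prefix='0' (no match yet)
Bit 5: prefix='01' (no match yet)
Bit 6: prefix='010' -> emit 'e', reset
Bit 7: prefix='0' (no match yet)
Bit 8: prefix='01' (no match yet)
Bit 9: prefix='010' -> emit 'e', reset
Bit 10: prefix='0' (no match yet)
Bit 11: prefix='00' -> emit 'b', reset
Bit 12: prefix='0' (no match yet)
Bit 13: prefix='01' (no match yet)
Bit 14: prefix='011' -> emit 'o', reset
Bit 15: prefix='0' (no match yet)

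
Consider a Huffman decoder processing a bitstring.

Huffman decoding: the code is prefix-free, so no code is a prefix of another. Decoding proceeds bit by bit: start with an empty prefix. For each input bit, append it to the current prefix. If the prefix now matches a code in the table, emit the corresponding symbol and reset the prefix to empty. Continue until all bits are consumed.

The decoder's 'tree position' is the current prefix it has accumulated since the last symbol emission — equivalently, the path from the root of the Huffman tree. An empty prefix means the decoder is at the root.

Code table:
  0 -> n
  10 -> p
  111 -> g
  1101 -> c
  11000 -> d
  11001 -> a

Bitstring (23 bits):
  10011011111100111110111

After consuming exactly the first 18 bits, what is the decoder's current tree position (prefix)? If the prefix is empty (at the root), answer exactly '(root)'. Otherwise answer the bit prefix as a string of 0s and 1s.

Answer: (root)

Derivation:
Bit 0: prefix='1' (no match yet)
Bit 1: prefix='10' -> emit 'p', reset
Bit 2: prefix='0' -> emit 'n', reset
Bit 3: prefix='1' (no match yet)
Bit 4: prefix='11' (no match yet)
Bit 5: prefix='110' (no match yet)
Bit 6: prefix='1101' -> emit 'c', reset
Bit 7: prefix='1' (no match yet)
Bit 8: prefix='11' (no match yet)
Bit 9: prefix='111' -> emit 'g', reset
Bit 10: prefix='1' (no match yet)
Bit 11: prefix='11' (no match yet)
Bit 12: prefix='110' (no match yet)
Bit 13: prefix='1100' (no match yet)
Bit 14: prefix='11001' -> emit 'a', reset
Bit 15: prefix='1' (no match yet)
Bit 16: prefix='11' (no match yet)
Bit 17: prefix='111' -> emit 'g', reset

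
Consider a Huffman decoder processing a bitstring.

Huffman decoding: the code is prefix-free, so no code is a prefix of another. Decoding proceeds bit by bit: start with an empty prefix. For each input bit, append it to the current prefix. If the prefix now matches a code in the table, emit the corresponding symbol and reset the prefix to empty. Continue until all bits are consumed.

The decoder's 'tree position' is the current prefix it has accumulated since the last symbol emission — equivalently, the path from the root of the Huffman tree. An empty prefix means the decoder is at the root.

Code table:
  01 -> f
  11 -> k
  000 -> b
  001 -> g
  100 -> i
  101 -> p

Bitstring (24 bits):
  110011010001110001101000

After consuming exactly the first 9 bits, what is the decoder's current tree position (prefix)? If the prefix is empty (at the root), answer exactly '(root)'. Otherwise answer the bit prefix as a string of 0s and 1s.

Bit 0: prefix='1' (no match yet)
Bit 1: prefix='11' -> emit 'k', reset
Bit 2: prefix='0' (no match yet)
Bit 3: prefix='00' (no match yet)
Bit 4: prefix='001' -> emit 'g', reset
Bit 5: prefix='1' (no match yet)
Bit 6: prefix='10' (no match yet)
Bit 7: prefix='101' -> emit 'p', reset
Bit 8: prefix='0' (no match yet)

Answer: 0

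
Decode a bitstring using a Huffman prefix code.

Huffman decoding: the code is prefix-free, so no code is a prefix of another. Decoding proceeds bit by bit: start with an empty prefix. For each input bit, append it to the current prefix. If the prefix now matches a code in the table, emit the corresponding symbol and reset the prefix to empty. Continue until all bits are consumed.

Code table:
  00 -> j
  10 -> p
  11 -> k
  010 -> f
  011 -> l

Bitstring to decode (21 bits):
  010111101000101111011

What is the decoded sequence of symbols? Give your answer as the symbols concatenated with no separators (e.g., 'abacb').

Answer: fkkfjpkkl

Derivation:
Bit 0: prefix='0' (no match yet)
Bit 1: prefix='01' (no match yet)
Bit 2: prefix='010' -> emit 'f', reset
Bit 3: prefix='1' (no match yet)
Bit 4: prefix='11' -> emit 'k', reset
Bit 5: prefix='1' (no match yet)
Bit 6: prefix='11' -> emit 'k', reset
Bit 7: prefix='0' (no match yet)
Bit 8: prefix='01' (no match yet)
Bit 9: prefix='010' -> emit 'f', reset
Bit 10: prefix='0' (no match yet)
Bit 11: prefix='00' -> emit 'j', reset
Bit 12: prefix='1' (no match yet)
Bit 13: prefix='10' -> emit 'p', reset
Bit 14: prefix='1' (no match yet)
Bit 15: prefix='11' -> emit 'k', reset
Bit 16: prefix='1' (no match yet)
Bit 17: prefix='11' -> emit 'k', reset
Bit 18: prefix='0' (no match yet)
Bit 19: prefix='01' (no match yet)
Bit 20: prefix='011' -> emit 'l', reset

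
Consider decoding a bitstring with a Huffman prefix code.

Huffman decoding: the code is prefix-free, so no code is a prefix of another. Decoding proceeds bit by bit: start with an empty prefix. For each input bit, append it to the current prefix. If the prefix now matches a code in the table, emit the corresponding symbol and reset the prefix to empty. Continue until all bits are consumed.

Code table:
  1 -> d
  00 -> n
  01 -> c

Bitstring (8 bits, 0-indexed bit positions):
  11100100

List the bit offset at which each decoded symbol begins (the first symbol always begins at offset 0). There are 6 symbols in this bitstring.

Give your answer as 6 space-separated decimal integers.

Answer: 0 1 2 3 5 6

Derivation:
Bit 0: prefix='1' -> emit 'd', reset
Bit 1: prefix='1' -> emit 'd', reset
Bit 2: prefix='1' -> emit 'd', reset
Bit 3: prefix='0' (no match yet)
Bit 4: prefix='00' -> emit 'n', reset
Bit 5: prefix='1' -> emit 'd', reset
Bit 6: prefix='0' (no match yet)
Bit 7: prefix='00' -> emit 'n', reset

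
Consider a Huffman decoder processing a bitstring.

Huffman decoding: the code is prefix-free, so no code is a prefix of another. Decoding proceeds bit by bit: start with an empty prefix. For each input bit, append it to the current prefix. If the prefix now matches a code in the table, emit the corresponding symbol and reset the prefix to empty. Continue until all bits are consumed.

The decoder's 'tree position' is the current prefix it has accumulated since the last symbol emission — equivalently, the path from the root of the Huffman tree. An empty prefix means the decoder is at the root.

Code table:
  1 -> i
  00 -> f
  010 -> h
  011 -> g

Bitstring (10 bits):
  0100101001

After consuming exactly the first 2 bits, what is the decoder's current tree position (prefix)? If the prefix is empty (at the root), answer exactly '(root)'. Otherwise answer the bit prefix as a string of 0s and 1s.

Answer: 01

Derivation:
Bit 0: prefix='0' (no match yet)
Bit 1: prefix='01' (no match yet)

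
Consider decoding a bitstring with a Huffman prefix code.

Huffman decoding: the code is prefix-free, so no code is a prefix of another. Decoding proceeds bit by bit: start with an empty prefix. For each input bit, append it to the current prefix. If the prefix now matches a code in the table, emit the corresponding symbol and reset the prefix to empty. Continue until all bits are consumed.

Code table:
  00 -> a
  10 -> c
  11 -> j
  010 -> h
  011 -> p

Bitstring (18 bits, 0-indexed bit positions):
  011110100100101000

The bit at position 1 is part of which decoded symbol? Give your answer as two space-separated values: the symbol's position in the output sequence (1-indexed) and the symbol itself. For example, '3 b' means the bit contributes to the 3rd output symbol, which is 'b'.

Answer: 1 p

Derivation:
Bit 0: prefix='0' (no match yet)
Bit 1: prefix='01' (no match yet)
Bit 2: prefix='011' -> emit 'p', reset
Bit 3: prefix='1' (no match yet)
Bit 4: prefix='11' -> emit 'j', reset
Bit 5: prefix='0' (no match yet)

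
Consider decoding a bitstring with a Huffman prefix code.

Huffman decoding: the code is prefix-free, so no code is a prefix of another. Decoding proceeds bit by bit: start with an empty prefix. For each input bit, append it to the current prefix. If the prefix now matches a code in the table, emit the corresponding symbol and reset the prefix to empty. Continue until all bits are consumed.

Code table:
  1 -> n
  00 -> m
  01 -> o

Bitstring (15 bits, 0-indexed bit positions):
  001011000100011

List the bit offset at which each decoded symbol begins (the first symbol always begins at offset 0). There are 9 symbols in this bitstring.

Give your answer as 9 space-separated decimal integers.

Answer: 0 2 3 5 6 8 10 12 14

Derivation:
Bit 0: prefix='0' (no match yet)
Bit 1: prefix='00' -> emit 'm', reset
Bit 2: prefix='1' -> emit 'n', reset
Bit 3: prefix='0' (no match yet)
Bit 4: prefix='01' -> emit 'o', reset
Bit 5: prefix='1' -> emit 'n', reset
Bit 6: prefix='0' (no match yet)
Bit 7: prefix='00' -> emit 'm', reset
Bit 8: prefix='0' (no match yet)
Bit 9: prefix='01' -> emit 'o', reset
Bit 10: prefix='0' (no match yet)
Bit 11: prefix='00' -> emit 'm', reset
Bit 12: prefix='0' (no match yet)
Bit 13: prefix='01' -> emit 'o', reset
Bit 14: prefix='1' -> emit 'n', reset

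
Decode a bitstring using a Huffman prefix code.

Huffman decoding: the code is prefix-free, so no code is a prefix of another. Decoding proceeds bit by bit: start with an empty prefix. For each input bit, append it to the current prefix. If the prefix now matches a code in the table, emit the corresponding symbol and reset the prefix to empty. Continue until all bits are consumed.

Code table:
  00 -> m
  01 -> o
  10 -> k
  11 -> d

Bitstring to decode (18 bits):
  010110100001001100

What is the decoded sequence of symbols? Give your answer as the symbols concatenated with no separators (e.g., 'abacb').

Answer: ookkmomdm

Derivation:
Bit 0: prefix='0' (no match yet)
Bit 1: prefix='01' -> emit 'o', reset
Bit 2: prefix='0' (no match yet)
Bit 3: prefix='01' -> emit 'o', reset
Bit 4: prefix='1' (no match yet)
Bit 5: prefix='10' -> emit 'k', reset
Bit 6: prefix='1' (no match yet)
Bit 7: prefix='10' -> emit 'k', reset
Bit 8: prefix='0' (no match yet)
Bit 9: prefix='00' -> emit 'm', reset
Bit 10: prefix='0' (no match yet)
Bit 11: prefix='01' -> emit 'o', reset
Bit 12: prefix='0' (no match yet)
Bit 13: prefix='00' -> emit 'm', reset
Bit 14: prefix='1' (no match yet)
Bit 15: prefix='11' -> emit 'd', reset
Bit 16: prefix='0' (no match yet)
Bit 17: prefix='00' -> emit 'm', reset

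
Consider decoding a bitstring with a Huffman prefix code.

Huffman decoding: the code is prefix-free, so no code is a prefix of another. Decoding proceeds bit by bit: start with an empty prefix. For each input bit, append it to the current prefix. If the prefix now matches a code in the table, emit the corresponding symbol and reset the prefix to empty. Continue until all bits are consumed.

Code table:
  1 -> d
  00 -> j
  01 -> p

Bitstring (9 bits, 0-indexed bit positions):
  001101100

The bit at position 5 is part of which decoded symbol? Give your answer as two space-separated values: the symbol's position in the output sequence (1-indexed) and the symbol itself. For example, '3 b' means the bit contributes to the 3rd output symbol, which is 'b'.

Answer: 4 p

Derivation:
Bit 0: prefix='0' (no match yet)
Bit 1: prefix='00' -> emit 'j', reset
Bit 2: prefix='1' -> emit 'd', reset
Bit 3: prefix='1' -> emit 'd', reset
Bit 4: prefix='0' (no match yet)
Bit 5: prefix='01' -> emit 'p', reset
Bit 6: prefix='1' -> emit 'd', reset
Bit 7: prefix='0' (no match yet)
Bit 8: prefix='00' -> emit 'j', reset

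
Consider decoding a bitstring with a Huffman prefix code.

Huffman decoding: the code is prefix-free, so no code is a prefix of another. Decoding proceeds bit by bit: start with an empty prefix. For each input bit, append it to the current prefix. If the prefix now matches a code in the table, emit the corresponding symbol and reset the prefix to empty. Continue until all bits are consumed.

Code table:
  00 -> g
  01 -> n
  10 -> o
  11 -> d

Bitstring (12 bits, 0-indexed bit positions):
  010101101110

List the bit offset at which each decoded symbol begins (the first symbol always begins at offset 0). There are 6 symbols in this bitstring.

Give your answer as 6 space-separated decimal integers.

Answer: 0 2 4 6 8 10

Derivation:
Bit 0: prefix='0' (no match yet)
Bit 1: prefix='01' -> emit 'n', reset
Bit 2: prefix='0' (no match yet)
Bit 3: prefix='01' -> emit 'n', reset
Bit 4: prefix='0' (no match yet)
Bit 5: prefix='01' -> emit 'n', reset
Bit 6: prefix='1' (no match yet)
Bit 7: prefix='10' -> emit 'o', reset
Bit 8: prefix='1' (no match yet)
Bit 9: prefix='11' -> emit 'd', reset
Bit 10: prefix='1' (no match yet)
Bit 11: prefix='10' -> emit 'o', reset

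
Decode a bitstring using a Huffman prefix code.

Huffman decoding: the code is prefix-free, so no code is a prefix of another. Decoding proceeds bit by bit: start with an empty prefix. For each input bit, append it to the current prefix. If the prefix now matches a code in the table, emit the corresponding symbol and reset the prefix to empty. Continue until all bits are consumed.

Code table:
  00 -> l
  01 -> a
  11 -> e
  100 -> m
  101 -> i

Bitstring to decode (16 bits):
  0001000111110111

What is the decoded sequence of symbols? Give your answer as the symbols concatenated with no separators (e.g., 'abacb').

Answer: lalaeeae

Derivation:
Bit 0: prefix='0' (no match yet)
Bit 1: prefix='00' -> emit 'l', reset
Bit 2: prefix='0' (no match yet)
Bit 3: prefix='01' -> emit 'a', reset
Bit 4: prefix='0' (no match yet)
Bit 5: prefix='00' -> emit 'l', reset
Bit 6: prefix='0' (no match yet)
Bit 7: prefix='01' -> emit 'a', reset
Bit 8: prefix='1' (no match yet)
Bit 9: prefix='11' -> emit 'e', reset
Bit 10: prefix='1' (no match yet)
Bit 11: prefix='11' -> emit 'e', reset
Bit 12: prefix='0' (no match yet)
Bit 13: prefix='01' -> emit 'a', reset
Bit 14: prefix='1' (no match yet)
Bit 15: prefix='11' -> emit 'e', reset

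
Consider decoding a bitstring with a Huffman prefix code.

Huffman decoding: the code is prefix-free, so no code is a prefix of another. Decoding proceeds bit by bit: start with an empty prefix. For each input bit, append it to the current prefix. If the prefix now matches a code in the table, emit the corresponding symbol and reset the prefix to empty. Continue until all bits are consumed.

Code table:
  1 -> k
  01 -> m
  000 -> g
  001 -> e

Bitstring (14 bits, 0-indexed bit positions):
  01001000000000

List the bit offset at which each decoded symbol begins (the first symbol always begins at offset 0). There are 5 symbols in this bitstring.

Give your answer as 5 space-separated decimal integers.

Answer: 0 2 5 8 11

Derivation:
Bit 0: prefix='0' (no match yet)
Bit 1: prefix='01' -> emit 'm', reset
Bit 2: prefix='0' (no match yet)
Bit 3: prefix='00' (no match yet)
Bit 4: prefix='001' -> emit 'e', reset
Bit 5: prefix='0' (no match yet)
Bit 6: prefix='00' (no match yet)
Bit 7: prefix='000' -> emit 'g', reset
Bit 8: prefix='0' (no match yet)
Bit 9: prefix='00' (no match yet)
Bit 10: prefix='000' -> emit 'g', reset
Bit 11: prefix='0' (no match yet)
Bit 12: prefix='00' (no match yet)
Bit 13: prefix='000' -> emit 'g', reset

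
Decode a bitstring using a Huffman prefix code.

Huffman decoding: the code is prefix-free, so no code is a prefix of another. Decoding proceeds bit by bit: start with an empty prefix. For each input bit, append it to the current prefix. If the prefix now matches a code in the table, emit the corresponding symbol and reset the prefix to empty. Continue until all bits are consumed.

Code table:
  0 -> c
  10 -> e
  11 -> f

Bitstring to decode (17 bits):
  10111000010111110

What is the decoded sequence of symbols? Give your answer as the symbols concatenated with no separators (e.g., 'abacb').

Answer: efeccceffe

Derivation:
Bit 0: prefix='1' (no match yet)
Bit 1: prefix='10' -> emit 'e', reset
Bit 2: prefix='1' (no match yet)
Bit 3: prefix='11' -> emit 'f', reset
Bit 4: prefix='1' (no match yet)
Bit 5: prefix='10' -> emit 'e', reset
Bit 6: prefix='0' -> emit 'c', reset
Bit 7: prefix='0' -> emit 'c', reset
Bit 8: prefix='0' -> emit 'c', reset
Bit 9: prefix='1' (no match yet)
Bit 10: prefix='10' -> emit 'e', reset
Bit 11: prefix='1' (no match yet)
Bit 12: prefix='11' -> emit 'f', reset
Bit 13: prefix='1' (no match yet)
Bit 14: prefix='11' -> emit 'f', reset
Bit 15: prefix='1' (no match yet)
Bit 16: prefix='10' -> emit 'e', reset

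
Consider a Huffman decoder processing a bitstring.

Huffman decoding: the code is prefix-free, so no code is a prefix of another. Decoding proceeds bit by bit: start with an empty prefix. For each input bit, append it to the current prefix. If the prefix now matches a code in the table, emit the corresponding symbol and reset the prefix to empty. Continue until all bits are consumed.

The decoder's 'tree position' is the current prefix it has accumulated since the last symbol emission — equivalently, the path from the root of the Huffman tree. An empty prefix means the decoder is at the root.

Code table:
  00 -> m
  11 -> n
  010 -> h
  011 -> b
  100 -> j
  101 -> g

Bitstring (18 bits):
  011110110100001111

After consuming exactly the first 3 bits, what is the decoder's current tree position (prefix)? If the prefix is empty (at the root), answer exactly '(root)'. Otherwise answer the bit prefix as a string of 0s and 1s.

Answer: (root)

Derivation:
Bit 0: prefix='0' (no match yet)
Bit 1: prefix='01' (no match yet)
Bit 2: prefix='011' -> emit 'b', reset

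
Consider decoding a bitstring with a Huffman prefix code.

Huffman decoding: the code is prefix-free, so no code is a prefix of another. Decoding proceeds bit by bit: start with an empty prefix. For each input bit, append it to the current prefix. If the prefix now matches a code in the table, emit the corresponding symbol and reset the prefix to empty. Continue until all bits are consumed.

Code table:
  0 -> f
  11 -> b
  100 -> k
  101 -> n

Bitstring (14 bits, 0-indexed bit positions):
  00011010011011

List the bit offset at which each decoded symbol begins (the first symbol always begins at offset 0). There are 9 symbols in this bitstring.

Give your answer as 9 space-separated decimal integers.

Bit 0: prefix='0' -> emit 'f', reset
Bit 1: prefix='0' -> emit 'f', reset
Bit 2: prefix='0' -> emit 'f', reset
Bit 3: prefix='1' (no match yet)
Bit 4: prefix='11' -> emit 'b', reset
Bit 5: prefix='0' -> emit 'f', reset
Bit 6: prefix='1' (no match yet)
Bit 7: prefix='10' (no match yet)
Bit 8: prefix='100' -> emit 'k', reset
Bit 9: prefix='1' (no match yet)
Bit 10: prefix='11' -> emit 'b', reset
Bit 11: prefix='0' -> emit 'f', reset
Bit 12: prefix='1' (no match yet)
Bit 13: prefix='11' -> emit 'b', reset

Answer: 0 1 2 3 5 6 9 11 12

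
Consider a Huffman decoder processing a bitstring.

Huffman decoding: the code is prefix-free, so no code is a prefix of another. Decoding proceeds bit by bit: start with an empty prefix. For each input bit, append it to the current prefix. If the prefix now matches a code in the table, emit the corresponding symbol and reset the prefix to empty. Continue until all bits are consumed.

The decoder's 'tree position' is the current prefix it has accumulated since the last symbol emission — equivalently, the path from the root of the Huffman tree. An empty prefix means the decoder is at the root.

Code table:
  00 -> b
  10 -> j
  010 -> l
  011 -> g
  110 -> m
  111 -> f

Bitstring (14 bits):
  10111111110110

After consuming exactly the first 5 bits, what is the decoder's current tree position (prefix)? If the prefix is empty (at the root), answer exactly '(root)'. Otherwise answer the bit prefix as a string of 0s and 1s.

Bit 0: prefix='1' (no match yet)
Bit 1: prefix='10' -> emit 'j', reset
Bit 2: prefix='1' (no match yet)
Bit 3: prefix='11' (no match yet)
Bit 4: prefix='111' -> emit 'f', reset

Answer: (root)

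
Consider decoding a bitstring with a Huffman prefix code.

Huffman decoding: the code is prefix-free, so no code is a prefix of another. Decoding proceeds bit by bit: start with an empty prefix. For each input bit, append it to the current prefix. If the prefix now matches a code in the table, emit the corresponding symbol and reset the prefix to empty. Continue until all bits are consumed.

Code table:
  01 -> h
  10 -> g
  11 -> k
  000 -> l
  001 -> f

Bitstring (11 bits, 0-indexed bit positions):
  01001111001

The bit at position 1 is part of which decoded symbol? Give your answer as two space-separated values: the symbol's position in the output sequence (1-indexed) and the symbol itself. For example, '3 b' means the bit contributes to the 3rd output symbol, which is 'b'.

Answer: 1 h

Derivation:
Bit 0: prefix='0' (no match yet)
Bit 1: prefix='01' -> emit 'h', reset
Bit 2: prefix='0' (no match yet)
Bit 3: prefix='00' (no match yet)
Bit 4: prefix='001' -> emit 'f', reset
Bit 5: prefix='1' (no match yet)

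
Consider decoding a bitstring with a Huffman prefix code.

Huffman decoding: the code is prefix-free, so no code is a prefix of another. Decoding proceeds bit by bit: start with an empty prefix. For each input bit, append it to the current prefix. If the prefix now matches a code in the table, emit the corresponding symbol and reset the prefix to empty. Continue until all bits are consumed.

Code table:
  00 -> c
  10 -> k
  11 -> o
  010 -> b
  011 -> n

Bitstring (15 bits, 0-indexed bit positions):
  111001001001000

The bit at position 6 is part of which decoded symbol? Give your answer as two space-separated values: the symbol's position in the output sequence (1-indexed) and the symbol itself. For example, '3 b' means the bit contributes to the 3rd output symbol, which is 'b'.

Bit 0: prefix='1' (no match yet)
Bit 1: prefix='11' -> emit 'o', reset
Bit 2: prefix='1' (no match yet)
Bit 3: prefix='10' -> emit 'k', reset
Bit 4: prefix='0' (no match yet)
Bit 5: prefix='01' (no match yet)
Bit 6: prefix='010' -> emit 'b', reset
Bit 7: prefix='0' (no match yet)
Bit 8: prefix='01' (no match yet)
Bit 9: prefix='010' -> emit 'b', reset
Bit 10: prefix='0' (no match yet)

Answer: 3 b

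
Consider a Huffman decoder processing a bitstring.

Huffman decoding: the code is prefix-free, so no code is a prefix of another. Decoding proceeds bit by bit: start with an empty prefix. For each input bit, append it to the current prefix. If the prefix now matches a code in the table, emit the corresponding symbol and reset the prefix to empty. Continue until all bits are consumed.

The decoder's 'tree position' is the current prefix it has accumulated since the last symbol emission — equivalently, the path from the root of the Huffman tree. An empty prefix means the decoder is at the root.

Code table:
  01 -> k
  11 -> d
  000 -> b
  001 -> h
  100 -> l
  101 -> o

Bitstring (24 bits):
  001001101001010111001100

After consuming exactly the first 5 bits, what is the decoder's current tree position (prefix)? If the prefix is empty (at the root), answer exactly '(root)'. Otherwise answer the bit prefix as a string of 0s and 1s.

Bit 0: prefix='0' (no match yet)
Bit 1: prefix='00' (no match yet)
Bit 2: prefix='001' -> emit 'h', reset
Bit 3: prefix='0' (no match yet)
Bit 4: prefix='00' (no match yet)

Answer: 00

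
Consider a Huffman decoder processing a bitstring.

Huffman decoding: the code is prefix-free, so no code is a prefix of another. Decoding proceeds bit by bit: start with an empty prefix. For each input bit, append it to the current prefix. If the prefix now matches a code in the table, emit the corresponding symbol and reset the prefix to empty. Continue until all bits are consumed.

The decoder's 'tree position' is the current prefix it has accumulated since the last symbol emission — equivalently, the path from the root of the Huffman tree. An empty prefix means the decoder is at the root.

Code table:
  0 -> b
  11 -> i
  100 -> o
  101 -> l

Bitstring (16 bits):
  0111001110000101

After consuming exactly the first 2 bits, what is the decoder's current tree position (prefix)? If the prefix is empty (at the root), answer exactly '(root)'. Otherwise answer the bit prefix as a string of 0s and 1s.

Answer: 1

Derivation:
Bit 0: prefix='0' -> emit 'b', reset
Bit 1: prefix='1' (no match yet)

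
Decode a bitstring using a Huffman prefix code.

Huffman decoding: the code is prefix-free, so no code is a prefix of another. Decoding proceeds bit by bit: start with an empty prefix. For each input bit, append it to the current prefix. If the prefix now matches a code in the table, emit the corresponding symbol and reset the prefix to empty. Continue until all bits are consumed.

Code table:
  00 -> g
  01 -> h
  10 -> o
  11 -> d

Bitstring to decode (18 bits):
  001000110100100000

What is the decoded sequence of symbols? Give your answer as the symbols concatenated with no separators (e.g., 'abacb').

Answer: gogdhgogg

Derivation:
Bit 0: prefix='0' (no match yet)
Bit 1: prefix='00' -> emit 'g', reset
Bit 2: prefix='1' (no match yet)
Bit 3: prefix='10' -> emit 'o', reset
Bit 4: prefix='0' (no match yet)
Bit 5: prefix='00' -> emit 'g', reset
Bit 6: prefix='1' (no match yet)
Bit 7: prefix='11' -> emit 'd', reset
Bit 8: prefix='0' (no match yet)
Bit 9: prefix='01' -> emit 'h', reset
Bit 10: prefix='0' (no match yet)
Bit 11: prefix='00' -> emit 'g', reset
Bit 12: prefix='1' (no match yet)
Bit 13: prefix='10' -> emit 'o', reset
Bit 14: prefix='0' (no match yet)
Bit 15: prefix='00' -> emit 'g', reset
Bit 16: prefix='0' (no match yet)
Bit 17: prefix='00' -> emit 'g', reset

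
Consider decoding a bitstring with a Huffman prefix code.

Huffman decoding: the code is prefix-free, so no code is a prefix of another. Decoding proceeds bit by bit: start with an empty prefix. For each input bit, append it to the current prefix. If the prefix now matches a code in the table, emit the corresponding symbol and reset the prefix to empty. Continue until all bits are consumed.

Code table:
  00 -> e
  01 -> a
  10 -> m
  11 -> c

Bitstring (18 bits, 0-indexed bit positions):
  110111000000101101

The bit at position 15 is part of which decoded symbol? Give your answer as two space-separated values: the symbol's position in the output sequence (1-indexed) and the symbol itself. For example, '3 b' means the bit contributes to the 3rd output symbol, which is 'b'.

Bit 0: prefix='1' (no match yet)
Bit 1: prefix='11' -> emit 'c', reset
Bit 2: prefix='0' (no match yet)
Bit 3: prefix='01' -> emit 'a', reset
Bit 4: prefix='1' (no match yet)
Bit 5: prefix='11' -> emit 'c', reset
Bit 6: prefix='0' (no match yet)
Bit 7: prefix='00' -> emit 'e', reset
Bit 8: prefix='0' (no match yet)
Bit 9: prefix='00' -> emit 'e', reset
Bit 10: prefix='0' (no match yet)
Bit 11: prefix='00' -> emit 'e', reset
Bit 12: prefix='1' (no match yet)
Bit 13: prefix='10' -> emit 'm', reset
Bit 14: prefix='1' (no match yet)
Bit 15: prefix='11' -> emit 'c', reset
Bit 16: prefix='0' (no match yet)
Bit 17: prefix='01' -> emit 'a', reset

Answer: 8 c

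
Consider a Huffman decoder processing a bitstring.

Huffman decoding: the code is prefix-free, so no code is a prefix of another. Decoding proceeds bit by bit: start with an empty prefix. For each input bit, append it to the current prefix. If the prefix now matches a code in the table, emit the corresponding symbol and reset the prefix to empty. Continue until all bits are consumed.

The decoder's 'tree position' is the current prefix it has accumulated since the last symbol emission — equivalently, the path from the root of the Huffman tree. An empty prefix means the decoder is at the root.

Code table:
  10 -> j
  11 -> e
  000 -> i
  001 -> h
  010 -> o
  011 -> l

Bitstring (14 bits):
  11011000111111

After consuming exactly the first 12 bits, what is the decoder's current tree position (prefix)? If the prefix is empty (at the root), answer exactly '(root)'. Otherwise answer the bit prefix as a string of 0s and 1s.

Bit 0: prefix='1' (no match yet)
Bit 1: prefix='11' -> emit 'e', reset
Bit 2: prefix='0' (no match yet)
Bit 3: prefix='01' (no match yet)
Bit 4: prefix='011' -> emit 'l', reset
Bit 5: prefix='0' (no match yet)
Bit 6: prefix='00' (no match yet)
Bit 7: prefix='000' -> emit 'i', reset
Bit 8: prefix='1' (no match yet)
Bit 9: prefix='11' -> emit 'e', reset
Bit 10: prefix='1' (no match yet)
Bit 11: prefix='11' -> emit 'e', reset

Answer: (root)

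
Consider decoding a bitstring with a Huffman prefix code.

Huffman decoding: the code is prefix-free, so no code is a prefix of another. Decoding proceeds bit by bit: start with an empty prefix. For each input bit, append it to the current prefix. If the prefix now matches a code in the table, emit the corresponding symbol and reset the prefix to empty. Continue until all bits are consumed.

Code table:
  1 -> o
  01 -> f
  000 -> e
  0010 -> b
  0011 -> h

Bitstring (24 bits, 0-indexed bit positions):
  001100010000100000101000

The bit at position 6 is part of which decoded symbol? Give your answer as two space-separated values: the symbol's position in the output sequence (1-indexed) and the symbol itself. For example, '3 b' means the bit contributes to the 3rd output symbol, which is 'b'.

Answer: 2 e

Derivation:
Bit 0: prefix='0' (no match yet)
Bit 1: prefix='00' (no match yet)
Bit 2: prefix='001' (no match yet)
Bit 3: prefix='0011' -> emit 'h', reset
Bit 4: prefix='0' (no match yet)
Bit 5: prefix='00' (no match yet)
Bit 6: prefix='000' -> emit 'e', reset
Bit 7: prefix='1' -> emit 'o', reset
Bit 8: prefix='0' (no match yet)
Bit 9: prefix='00' (no match yet)
Bit 10: prefix='000' -> emit 'e', reset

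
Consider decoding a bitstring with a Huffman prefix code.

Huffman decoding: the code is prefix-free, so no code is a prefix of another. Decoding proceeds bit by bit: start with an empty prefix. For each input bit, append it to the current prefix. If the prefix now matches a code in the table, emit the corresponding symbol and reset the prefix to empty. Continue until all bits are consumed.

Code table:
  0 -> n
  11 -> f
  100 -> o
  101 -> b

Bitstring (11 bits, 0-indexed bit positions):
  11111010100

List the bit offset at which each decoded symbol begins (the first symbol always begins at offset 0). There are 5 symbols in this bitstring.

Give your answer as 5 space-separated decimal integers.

Bit 0: prefix='1' (no match yet)
Bit 1: prefix='11' -> emit 'f', reset
Bit 2: prefix='1' (no match yet)
Bit 3: prefix='11' -> emit 'f', reset
Bit 4: prefix='1' (no match yet)
Bit 5: prefix='10' (no match yet)
Bit 6: prefix='101' -> emit 'b', reset
Bit 7: prefix='0' -> emit 'n', reset
Bit 8: prefix='1' (no match yet)
Bit 9: prefix='10' (no match yet)
Bit 10: prefix='100' -> emit 'o', reset

Answer: 0 2 4 7 8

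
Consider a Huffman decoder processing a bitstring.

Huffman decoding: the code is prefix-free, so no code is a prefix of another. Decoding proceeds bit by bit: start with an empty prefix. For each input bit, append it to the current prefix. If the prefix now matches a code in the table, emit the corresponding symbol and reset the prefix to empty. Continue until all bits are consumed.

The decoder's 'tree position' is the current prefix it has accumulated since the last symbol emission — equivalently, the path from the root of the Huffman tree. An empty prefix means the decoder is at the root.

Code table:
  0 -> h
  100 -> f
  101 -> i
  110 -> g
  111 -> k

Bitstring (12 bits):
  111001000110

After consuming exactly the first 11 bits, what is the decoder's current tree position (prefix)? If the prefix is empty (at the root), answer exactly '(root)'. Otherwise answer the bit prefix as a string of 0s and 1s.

Bit 0: prefix='1' (no match yet)
Bit 1: prefix='11' (no match yet)
Bit 2: prefix='111' -> emit 'k', reset
Bit 3: prefix='0' -> emit 'h', reset
Bit 4: prefix='0' -> emit 'h', reset
Bit 5: prefix='1' (no match yet)
Bit 6: prefix='10' (no match yet)
Bit 7: prefix='100' -> emit 'f', reset
Bit 8: prefix='0' -> emit 'h', reset
Bit 9: prefix='1' (no match yet)
Bit 10: prefix='11' (no match yet)

Answer: 11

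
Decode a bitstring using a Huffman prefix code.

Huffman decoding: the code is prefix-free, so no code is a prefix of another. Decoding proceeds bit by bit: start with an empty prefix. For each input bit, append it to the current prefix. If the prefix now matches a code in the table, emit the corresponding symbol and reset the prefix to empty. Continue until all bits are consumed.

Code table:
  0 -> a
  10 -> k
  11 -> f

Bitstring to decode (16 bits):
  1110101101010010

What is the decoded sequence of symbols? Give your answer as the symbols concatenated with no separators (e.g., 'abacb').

Bit 0: prefix='1' (no match yet)
Bit 1: prefix='11' -> emit 'f', reset
Bit 2: prefix='1' (no match yet)
Bit 3: prefix='10' -> emit 'k', reset
Bit 4: prefix='1' (no match yet)
Bit 5: prefix='10' -> emit 'k', reset
Bit 6: prefix='1' (no match yet)
Bit 7: prefix='11' -> emit 'f', reset
Bit 8: prefix='0' -> emit 'a', reset
Bit 9: prefix='1' (no match yet)
Bit 10: prefix='10' -> emit 'k', reset
Bit 11: prefix='1' (no match yet)
Bit 12: prefix='10' -> emit 'k', reset
Bit 13: prefix='0' -> emit 'a', reset
Bit 14: prefix='1' (no match yet)
Bit 15: prefix='10' -> emit 'k', reset

Answer: fkkfakkak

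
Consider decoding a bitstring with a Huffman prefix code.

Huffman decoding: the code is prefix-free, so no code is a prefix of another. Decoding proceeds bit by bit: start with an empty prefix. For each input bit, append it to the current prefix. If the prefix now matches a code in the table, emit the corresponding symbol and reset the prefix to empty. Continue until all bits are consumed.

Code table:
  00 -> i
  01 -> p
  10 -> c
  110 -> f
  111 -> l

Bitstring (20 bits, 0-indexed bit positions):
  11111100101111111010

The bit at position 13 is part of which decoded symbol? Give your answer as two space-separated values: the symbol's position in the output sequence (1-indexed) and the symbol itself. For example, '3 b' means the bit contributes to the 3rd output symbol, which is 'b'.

Bit 0: prefix='1' (no match yet)
Bit 1: prefix='11' (no match yet)
Bit 2: prefix='111' -> emit 'l', reset
Bit 3: prefix='1' (no match yet)
Bit 4: prefix='11' (no match yet)
Bit 5: prefix='111' -> emit 'l', reset
Bit 6: prefix='0' (no match yet)
Bit 7: prefix='00' -> emit 'i', reset
Bit 8: prefix='1' (no match yet)
Bit 9: prefix='10' -> emit 'c', reset
Bit 10: prefix='1' (no match yet)
Bit 11: prefix='11' (no match yet)
Bit 12: prefix='111' -> emit 'l', reset
Bit 13: prefix='1' (no match yet)
Bit 14: prefix='11' (no match yet)
Bit 15: prefix='111' -> emit 'l', reset
Bit 16: prefix='1' (no match yet)
Bit 17: prefix='10' -> emit 'c', reset

Answer: 6 l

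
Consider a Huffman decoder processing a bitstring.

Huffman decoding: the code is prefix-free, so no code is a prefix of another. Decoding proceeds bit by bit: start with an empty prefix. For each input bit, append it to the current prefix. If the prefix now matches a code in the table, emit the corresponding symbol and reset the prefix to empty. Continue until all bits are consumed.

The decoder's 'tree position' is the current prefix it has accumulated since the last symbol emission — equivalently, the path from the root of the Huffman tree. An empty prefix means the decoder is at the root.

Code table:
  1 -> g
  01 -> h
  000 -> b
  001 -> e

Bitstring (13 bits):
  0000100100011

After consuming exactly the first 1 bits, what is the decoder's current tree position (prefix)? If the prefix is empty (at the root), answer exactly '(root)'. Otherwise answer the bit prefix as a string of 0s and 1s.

Answer: 0

Derivation:
Bit 0: prefix='0' (no match yet)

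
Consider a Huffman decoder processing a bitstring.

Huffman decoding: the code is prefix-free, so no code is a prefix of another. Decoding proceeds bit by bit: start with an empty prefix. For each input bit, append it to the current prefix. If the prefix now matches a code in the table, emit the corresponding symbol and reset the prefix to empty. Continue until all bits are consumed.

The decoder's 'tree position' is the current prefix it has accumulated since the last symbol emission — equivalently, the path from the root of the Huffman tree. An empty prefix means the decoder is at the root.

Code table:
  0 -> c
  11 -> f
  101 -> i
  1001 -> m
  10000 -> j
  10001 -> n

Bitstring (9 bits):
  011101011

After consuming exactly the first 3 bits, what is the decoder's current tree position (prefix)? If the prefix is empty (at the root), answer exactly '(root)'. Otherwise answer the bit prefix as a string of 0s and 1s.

Bit 0: prefix='0' -> emit 'c', reset
Bit 1: prefix='1' (no match yet)
Bit 2: prefix='11' -> emit 'f', reset

Answer: (root)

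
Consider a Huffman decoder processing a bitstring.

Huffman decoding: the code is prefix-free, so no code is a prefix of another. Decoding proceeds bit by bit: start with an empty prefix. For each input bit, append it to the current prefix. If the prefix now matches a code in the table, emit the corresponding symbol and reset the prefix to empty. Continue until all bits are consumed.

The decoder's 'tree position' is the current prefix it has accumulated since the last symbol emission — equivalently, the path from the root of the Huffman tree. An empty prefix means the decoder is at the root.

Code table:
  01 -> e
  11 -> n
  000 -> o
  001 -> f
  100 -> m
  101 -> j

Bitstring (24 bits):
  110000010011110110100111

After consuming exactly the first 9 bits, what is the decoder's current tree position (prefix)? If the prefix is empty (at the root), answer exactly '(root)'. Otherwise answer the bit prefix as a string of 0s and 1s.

Bit 0: prefix='1' (no match yet)
Bit 1: prefix='11' -> emit 'n', reset
Bit 2: prefix='0' (no match yet)
Bit 3: prefix='00' (no match yet)
Bit 4: prefix='000' -> emit 'o', reset
Bit 5: prefix='0' (no match yet)
Bit 6: prefix='00' (no match yet)
Bit 7: prefix='001' -> emit 'f', reset
Bit 8: prefix='0' (no match yet)

Answer: 0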